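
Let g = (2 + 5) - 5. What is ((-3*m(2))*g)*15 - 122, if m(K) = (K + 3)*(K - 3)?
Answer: 328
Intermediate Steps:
m(K) = (-3 + K)*(3 + K) (m(K) = (3 + K)*(-3 + K) = (-3 + K)*(3 + K))
g = 2 (g = 7 - 5 = 2)
((-3*m(2))*g)*15 - 122 = (-3*(-9 + 2²)*2)*15 - 122 = (-3*(-9 + 4)*2)*15 - 122 = (-3*(-5)*2)*15 - 122 = (15*2)*15 - 122 = 30*15 - 122 = 450 - 122 = 328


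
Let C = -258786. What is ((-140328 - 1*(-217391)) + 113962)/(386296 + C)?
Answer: 38205/25502 ≈ 1.4981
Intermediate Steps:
((-140328 - 1*(-217391)) + 113962)/(386296 + C) = ((-140328 - 1*(-217391)) + 113962)/(386296 - 258786) = ((-140328 + 217391) + 113962)/127510 = (77063 + 113962)*(1/127510) = 191025*(1/127510) = 38205/25502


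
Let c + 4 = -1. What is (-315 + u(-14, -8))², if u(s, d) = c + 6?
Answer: 98596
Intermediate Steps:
c = -5 (c = -4 - 1 = -5)
u(s, d) = 1 (u(s, d) = -5 + 6 = 1)
(-315 + u(-14, -8))² = (-315 + 1)² = (-314)² = 98596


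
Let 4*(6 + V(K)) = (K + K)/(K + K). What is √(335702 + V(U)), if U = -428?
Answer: √1342785/2 ≈ 579.39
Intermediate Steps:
V(K) = -23/4 (V(K) = -6 + ((K + K)/(K + K))/4 = -6 + ((2*K)/((2*K)))/4 = -6 + ((2*K)*(1/(2*K)))/4 = -6 + (¼)*1 = -6 + ¼ = -23/4)
√(335702 + V(U)) = √(335702 - 23/4) = √(1342785/4) = √1342785/2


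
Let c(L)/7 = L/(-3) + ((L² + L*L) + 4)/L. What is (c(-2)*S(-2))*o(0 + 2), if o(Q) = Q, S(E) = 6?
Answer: -448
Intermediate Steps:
c(L) = -7*L/3 + 7*(4 + 2*L²)/L (c(L) = 7*(L/(-3) + ((L² + L*L) + 4)/L) = 7*(L*(-⅓) + ((L² + L²) + 4)/L) = 7*(-L/3 + (2*L² + 4)/L) = 7*(-L/3 + (4 + 2*L²)/L) = -7*L/3 + 7*(4 + 2*L²)/L)
(c(-2)*S(-2))*o(0 + 2) = ((28/(-2) + (35/3)*(-2))*6)*(0 + 2) = ((28*(-½) - 70/3)*6)*2 = ((-14 - 70/3)*6)*2 = -112/3*6*2 = -224*2 = -448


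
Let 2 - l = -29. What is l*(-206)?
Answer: -6386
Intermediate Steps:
l = 31 (l = 2 - 1*(-29) = 2 + 29 = 31)
l*(-206) = 31*(-206) = -6386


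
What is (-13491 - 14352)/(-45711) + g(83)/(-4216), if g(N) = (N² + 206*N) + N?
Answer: -163812947/32119596 ≈ -5.1001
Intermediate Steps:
g(N) = N² + 207*N
(-13491 - 14352)/(-45711) + g(83)/(-4216) = (-13491 - 14352)/(-45711) + (83*(207 + 83))/(-4216) = -27843*(-1/45711) + (83*290)*(-1/4216) = 9281/15237 + 24070*(-1/4216) = 9281/15237 - 12035/2108 = -163812947/32119596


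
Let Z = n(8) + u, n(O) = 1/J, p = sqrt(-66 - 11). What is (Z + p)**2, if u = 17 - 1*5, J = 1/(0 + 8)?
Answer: (20 + I*sqrt(77))**2 ≈ 323.0 + 351.0*I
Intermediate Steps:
p = I*sqrt(77) (p = sqrt(-77) = I*sqrt(77) ≈ 8.775*I)
J = 1/8 ≈ 0.12500
n(O) = 8 (n(O) = 1/(1/8) = 8)
u = 12 (u = 17 - 5 = 12)
Z = 20 (Z = 8 + 12 = 20)
(Z + p)**2 = (20 + I*sqrt(77))**2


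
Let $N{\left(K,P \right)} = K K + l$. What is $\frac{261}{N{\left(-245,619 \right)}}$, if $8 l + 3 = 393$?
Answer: $\frac{1044}{240295} \approx 0.0043447$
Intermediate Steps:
$l = \frac{195}{4}$ ($l = - \frac{3}{8} + \frac{1}{8} \cdot 393 = - \frac{3}{8} + \frac{393}{8} = \frac{195}{4} \approx 48.75$)
$N{\left(K,P \right)} = \frac{195}{4} + K^{2}$ ($N{\left(K,P \right)} = K K + \frac{195}{4} = K^{2} + \frac{195}{4} = \frac{195}{4} + K^{2}$)
$\frac{261}{N{\left(-245,619 \right)}} = \frac{261}{\frac{195}{4} + \left(-245\right)^{2}} = \frac{261}{\frac{195}{4} + 60025} = \frac{261}{\frac{240295}{4}} = 261 \cdot \frac{4}{240295} = \frac{1044}{240295}$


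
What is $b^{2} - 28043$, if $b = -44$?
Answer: $-26107$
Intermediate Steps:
$b^{2} - 28043 = \left(-44\right)^{2} - 28043 = 1936 - 28043 = -26107$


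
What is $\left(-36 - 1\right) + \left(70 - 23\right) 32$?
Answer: $1467$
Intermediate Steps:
$\left(-36 - 1\right) + \left(70 - 23\right) 32 = -37 + 47 \cdot 32 = -37 + 1504 = 1467$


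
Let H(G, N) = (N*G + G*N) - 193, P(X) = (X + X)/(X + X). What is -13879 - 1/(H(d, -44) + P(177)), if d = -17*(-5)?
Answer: -106479687/7672 ≈ -13879.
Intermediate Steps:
d = 85
P(X) = 1 (P(X) = (2*X)/((2*X)) = (2*X)*(1/(2*X)) = 1)
H(G, N) = -193 + 2*G*N (H(G, N) = (G*N + G*N) - 193 = 2*G*N - 193 = -193 + 2*G*N)
-13879 - 1/(H(d, -44) + P(177)) = -13879 - 1/((-193 + 2*85*(-44)) + 1) = -13879 - 1/((-193 - 7480) + 1) = -13879 - 1/(-7673 + 1) = -13879 - 1/(-7672) = -13879 - 1*(-1/7672) = -13879 + 1/7672 = -106479687/7672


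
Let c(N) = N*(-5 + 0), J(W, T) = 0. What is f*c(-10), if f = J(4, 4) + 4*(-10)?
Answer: -2000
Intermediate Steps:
c(N) = -5*N (c(N) = N*(-5) = -5*N)
f = -40 (f = 0 + 4*(-10) = 0 - 40 = -40)
f*c(-10) = -(-200)*(-10) = -40*50 = -2000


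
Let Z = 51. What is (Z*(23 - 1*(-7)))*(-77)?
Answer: -117810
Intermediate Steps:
(Z*(23 - 1*(-7)))*(-77) = (51*(23 - 1*(-7)))*(-77) = (51*(23 + 7))*(-77) = (51*30)*(-77) = 1530*(-77) = -117810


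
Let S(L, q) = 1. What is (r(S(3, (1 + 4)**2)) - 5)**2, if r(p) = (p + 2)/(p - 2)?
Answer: 64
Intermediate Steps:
r(p) = (2 + p)/(-2 + p)
(r(S(3, (1 + 4)**2)) - 5)**2 = ((2 + 1)/(-2 + 1) - 5)**2 = (3/(-1) - 5)**2 = (-1*3 - 5)**2 = (-3 - 5)**2 = (-8)**2 = 64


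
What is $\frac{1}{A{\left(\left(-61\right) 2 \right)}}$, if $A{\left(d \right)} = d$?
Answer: $- \frac{1}{122} \approx -0.0081967$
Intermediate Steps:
$\frac{1}{A{\left(\left(-61\right) 2 \right)}} = \frac{1}{\left(-61\right) 2} = \frac{1}{-122} = - \frac{1}{122}$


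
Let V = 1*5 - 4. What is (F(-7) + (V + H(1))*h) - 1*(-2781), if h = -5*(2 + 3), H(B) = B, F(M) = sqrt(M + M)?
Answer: 2731 + I*sqrt(14) ≈ 2731.0 + 3.7417*I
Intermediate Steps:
F(M) = sqrt(2)*sqrt(M) (F(M) = sqrt(2*M) = sqrt(2)*sqrt(M))
V = 1 (V = 5 - 4 = 1)
h = -25 (h = -5*5 = -25)
(F(-7) + (V + H(1))*h) - 1*(-2781) = (sqrt(2)*sqrt(-7) + (1 + 1)*(-25)) - 1*(-2781) = (sqrt(2)*(I*sqrt(7)) + 2*(-25)) + 2781 = (I*sqrt(14) - 50) + 2781 = (-50 + I*sqrt(14)) + 2781 = 2731 + I*sqrt(14)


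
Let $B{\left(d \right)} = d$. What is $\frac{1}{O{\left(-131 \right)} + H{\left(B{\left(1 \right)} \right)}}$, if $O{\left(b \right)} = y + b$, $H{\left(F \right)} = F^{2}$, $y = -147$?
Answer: $- \frac{1}{277} \approx -0.0036101$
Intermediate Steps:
$O{\left(b \right)} = -147 + b$
$\frac{1}{O{\left(-131 \right)} + H{\left(B{\left(1 \right)} \right)}} = \frac{1}{\left(-147 - 131\right) + 1^{2}} = \frac{1}{-278 + 1} = \frac{1}{-277} = - \frac{1}{277}$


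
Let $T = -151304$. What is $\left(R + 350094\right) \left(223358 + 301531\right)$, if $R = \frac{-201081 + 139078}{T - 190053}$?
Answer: $\frac{62727961981473729}{341357} \approx 1.8376 \cdot 10^{11}$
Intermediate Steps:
$R = \frac{62003}{341357}$ ($R = \frac{-201081 + 139078}{-151304 - 190053} = - \frac{62003}{-341357} = \left(-62003\right) \left(- \frac{1}{341357}\right) = \frac{62003}{341357} \approx 0.18164$)
$\left(R + 350094\right) \left(223358 + 301531\right) = \left(\frac{62003}{341357} + 350094\right) \left(223358 + 301531\right) = \frac{119507099561}{341357} \cdot 524889 = \frac{62727961981473729}{341357}$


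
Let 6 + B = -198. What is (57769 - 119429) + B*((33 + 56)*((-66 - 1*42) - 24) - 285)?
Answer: 2393072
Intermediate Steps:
B = -204 (B = -6 - 198 = -204)
(57769 - 119429) + B*((33 + 56)*((-66 - 1*42) - 24) - 285) = (57769 - 119429) - 204*((33 + 56)*((-66 - 1*42) - 24) - 285) = -61660 - 204*(89*((-66 - 42) - 24) - 285) = -61660 - 204*(89*(-108 - 24) - 285) = -61660 - 204*(89*(-132) - 285) = -61660 - 204*(-11748 - 285) = -61660 - 204*(-12033) = -61660 + 2454732 = 2393072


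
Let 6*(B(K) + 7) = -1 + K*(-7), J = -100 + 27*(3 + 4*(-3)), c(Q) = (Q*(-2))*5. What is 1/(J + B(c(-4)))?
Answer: -6/2381 ≈ -0.0025200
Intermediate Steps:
c(Q) = -10*Q (c(Q) = -2*Q*5 = -10*Q)
J = -343 (J = -100 + 27*(3 - 12) = -100 + 27*(-9) = -100 - 243 = -343)
B(K) = -43/6 - 7*K/6 (B(K) = -7 + (-1 + K*(-7))/6 = -7 + (-1 - 7*K)/6 = -7 + (-⅙ - 7*K/6) = -43/6 - 7*K/6)
1/(J + B(c(-4))) = 1/(-343 + (-43/6 - (-35)*(-4)/3)) = 1/(-343 + (-43/6 - 7/6*40)) = 1/(-343 + (-43/6 - 140/3)) = 1/(-343 - 323/6) = 1/(-2381/6) = -6/2381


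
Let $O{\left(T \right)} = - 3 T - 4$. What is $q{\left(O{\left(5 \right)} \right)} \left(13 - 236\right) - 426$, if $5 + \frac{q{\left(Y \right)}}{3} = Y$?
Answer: $15630$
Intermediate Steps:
$O{\left(T \right)} = -4 - 3 T$
$q{\left(Y \right)} = -15 + 3 Y$
$q{\left(O{\left(5 \right)} \right)} \left(13 - 236\right) - 426 = \left(-15 + 3 \left(-4 - 15\right)\right) \left(13 - 236\right) - 426 = \left(-15 + 3 \left(-19\right)\right) \left(-223\right) - 426 = \left(-15 - 57\right) \left(-223\right) - 426 = \left(-72\right) \left(-223\right) - 426 = 16056 - 426 = 15630$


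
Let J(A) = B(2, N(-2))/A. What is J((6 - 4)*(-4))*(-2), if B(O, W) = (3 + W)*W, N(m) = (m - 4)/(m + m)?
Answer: 27/16 ≈ 1.6875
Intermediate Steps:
N(m) = (-4 + m)/(2*m) (N(m) = (-4 + m)/((2*m)) = (-4 + m)*(1/(2*m)) = (-4 + m)/(2*m))
B(O, W) = W*(3 + W)
J(A) = 27/(4*A) (J(A) = (((½)*(-4 - 2)/(-2))*(3 + (½)*(-4 - 2)/(-2)))/A = (((½)*(-½)*(-6))*(3 + (½)*(-½)*(-6)))/A = (3*(3 + 3/2)/2)/A = ((3/2)*(9/2))/A = 27/(4*A))
J((6 - 4)*(-4))*(-2) = (27/(4*(((6 - 4)*(-4)))))*(-2) = (27/(4*((2*(-4)))))*(-2) = ((27/4)/(-8))*(-2) = ((27/4)*(-⅛))*(-2) = -27/32*(-2) = 27/16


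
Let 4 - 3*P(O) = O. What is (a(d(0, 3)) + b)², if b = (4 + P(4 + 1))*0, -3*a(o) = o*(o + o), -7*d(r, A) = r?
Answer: 0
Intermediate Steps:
P(O) = 4/3 - O/3
d(r, A) = -r/7
a(o) = -2*o²/3 (a(o) = -o*(o + o)/3 = -o*2*o/3 = -2*o²/3)
b = 0 (b = (4 + (4/3 - (4 + 1)/3))*0 = (4 + (4/3 - ⅓*5))*0 = (4 + (4/3 - 5/3))*0 = (4 - ⅓)*0 = (11/3)*0 = 0)
(a(d(0, 3)) + b)² = (-2*(-⅐*0)²/3 + 0)² = (-⅔*0² + 0)² = (-⅔*0 + 0)² = (0 + 0)² = 0² = 0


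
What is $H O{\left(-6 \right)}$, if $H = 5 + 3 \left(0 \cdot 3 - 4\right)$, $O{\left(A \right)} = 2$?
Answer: $-14$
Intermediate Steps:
$H = -7$ ($H = 5 + 3 \left(0 - 4\right) = 5 + 3 \left(-4\right) = 5 - 12 = -7$)
$H O{\left(-6 \right)} = \left(-7\right) 2 = -14$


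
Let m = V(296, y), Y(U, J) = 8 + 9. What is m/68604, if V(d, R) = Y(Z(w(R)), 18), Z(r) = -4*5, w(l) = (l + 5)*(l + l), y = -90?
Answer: 17/68604 ≈ 0.00024780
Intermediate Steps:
w(l) = 2*l*(5 + l) (w(l) = (5 + l)*(2*l) = 2*l*(5 + l))
Z(r) = -20
Y(U, J) = 17
V(d, R) = 17
m = 17
m/68604 = 17/68604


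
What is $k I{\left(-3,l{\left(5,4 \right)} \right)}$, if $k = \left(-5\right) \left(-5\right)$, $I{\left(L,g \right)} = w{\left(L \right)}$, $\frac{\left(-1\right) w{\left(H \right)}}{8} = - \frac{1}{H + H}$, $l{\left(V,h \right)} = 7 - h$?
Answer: $- \frac{100}{3} \approx -33.333$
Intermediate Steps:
$w{\left(H \right)} = \frac{4}{H}$ ($w{\left(H \right)} = - 8 \left(- \frac{1}{H + H}\right) = - 8 \left(- \frac{1}{2 H}\right) = \frac{4}{H}$)
$I{\left(L,g \right)} = \frac{4}{L}$
$k = 25$
$k I{\left(-3,l{\left(5,4 \right)} \right)} = 25 \frac{4}{-3} = 25 \cdot 4 \left(- \frac{1}{3}\right) = 25 \left(- \frac{4}{3}\right) = - \frac{100}{3}$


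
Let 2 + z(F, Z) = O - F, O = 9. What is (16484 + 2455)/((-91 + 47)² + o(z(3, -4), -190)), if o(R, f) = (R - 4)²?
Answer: 18939/1936 ≈ 9.7825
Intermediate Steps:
z(F, Z) = 7 - F (z(F, Z) = -2 + (9 - F) = 7 - F)
o(R, f) = (-4 + R)²
(16484 + 2455)/((-91 + 47)² + o(z(3, -4), -190)) = (16484 + 2455)/((-91 + 47)² + (-4 + (7 - 1*3))²) = 18939/((-44)² + (-4 + (7 - 3))²) = 18939/(1936 + (-4 + 4)²) = 18939/(1936 + 0²) = 18939/(1936 + 0) = 18939/1936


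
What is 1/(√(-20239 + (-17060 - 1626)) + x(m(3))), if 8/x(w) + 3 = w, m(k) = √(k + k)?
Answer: (-3 + √6)/(8 - 15*I*√173*(3 - √6)) ≈ -0.00037132 - 0.0050412*I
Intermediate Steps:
m(k) = √2*√k (m(k) = √(2*k) = √2*√k)
x(w) = 8/(-3 + w)
1/(√(-20239 + (-17060 - 1626)) + x(m(3))) = 1/(√(-20239 + (-17060 - 1626)) + 8/(-3 + √2*√3)) = 1/(√(-20239 - 18686) + 8/(-3 + √6)) = 1/(√(-38925) + 8/(-3 + √6)) = 1/(15*I*√173 + 8/(-3 + √6)) = 1/(8/(-3 + √6) + 15*I*√173)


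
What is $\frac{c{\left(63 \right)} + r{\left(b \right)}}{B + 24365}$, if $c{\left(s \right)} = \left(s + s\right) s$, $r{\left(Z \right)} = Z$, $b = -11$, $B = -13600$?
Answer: $\frac{7927}{10765} \approx 0.73637$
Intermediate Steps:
$c{\left(s \right)} = 2 s^{2}$ ($c{\left(s \right)} = 2 s s = 2 s^{2}$)
$\frac{c{\left(63 \right)} + r{\left(b \right)}}{B + 24365} = \frac{2 \cdot 63^{2} - 11}{-13600 + 24365} = \frac{2 \cdot 3969 - 11}{10765} = \left(7938 - 11\right) \frac{1}{10765} = 7927 \cdot \frac{1}{10765} = \frac{7927}{10765}$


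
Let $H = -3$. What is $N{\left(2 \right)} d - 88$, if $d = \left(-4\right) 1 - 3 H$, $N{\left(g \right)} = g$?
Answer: $-78$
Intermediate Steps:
$d = 5$ ($d = \left(-4\right) 1 - -9 = -4 + 9 = 5$)
$N{\left(2 \right)} d - 88 = 2 \cdot 5 - 88 = 10 - 88 = -78$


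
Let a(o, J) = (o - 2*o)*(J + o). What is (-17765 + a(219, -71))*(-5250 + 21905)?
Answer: -835697935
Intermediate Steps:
a(o, J) = -o*(J + o) (a(o, J) = (-o)*(J + o) = -o*(J + o))
(-17765 + a(219, -71))*(-5250 + 21905) = (-17765 - 1*219*(-71 + 219))*(-5250 + 21905) = (-17765 - 1*219*148)*16655 = (-17765 - 32412)*16655 = -50177*16655 = -835697935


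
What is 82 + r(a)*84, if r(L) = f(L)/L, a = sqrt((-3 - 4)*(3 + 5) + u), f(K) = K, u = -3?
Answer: 166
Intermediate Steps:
a = I*sqrt(59) (a = sqrt((-3 - 4)*(3 + 5) - 3) = sqrt(-7*8 - 3) = sqrt(-56 - 3) = sqrt(-59) = I*sqrt(59) ≈ 7.6811*I)
r(L) = 1 (r(L) = L/L = 1)
82 + r(a)*84 = 82 + 1*84 = 82 + 84 = 166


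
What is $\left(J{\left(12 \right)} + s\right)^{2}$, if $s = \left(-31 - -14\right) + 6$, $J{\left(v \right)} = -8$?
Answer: $361$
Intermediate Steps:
$s = -11$ ($s = \left(-31 + 14\right) + 6 = -17 + 6 = -11$)
$\left(J{\left(12 \right)} + s\right)^{2} = \left(-8 - 11\right)^{2} = \left(-19\right)^{2} = 361$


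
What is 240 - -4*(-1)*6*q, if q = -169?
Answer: 4296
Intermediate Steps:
240 - -4*(-1)*6*q = 240 - -4*(-1)*6*(-169) = 240 - 4*6*(-169) = 240 - 24*(-169) = 240 - 1*(-4056) = 240 + 4056 = 4296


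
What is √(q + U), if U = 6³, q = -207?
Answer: 3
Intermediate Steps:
U = 216
√(q + U) = √(-207 + 216) = √9 = 3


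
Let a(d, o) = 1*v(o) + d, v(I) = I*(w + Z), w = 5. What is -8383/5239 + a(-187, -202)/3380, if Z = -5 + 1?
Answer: -179719/104780 ≈ -1.7152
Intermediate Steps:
Z = -4
v(I) = I (v(I) = I*(5 - 4) = I*1 = I)
a(d, o) = d + o (a(d, o) = 1*o + d = o + d = d + o)
-8383/5239 + a(-187, -202)/3380 = -8383/5239 + (-187 - 202)/3380 = -8383*1/5239 - 389*1/3380 = -8383/5239 - 389/3380 = -179719/104780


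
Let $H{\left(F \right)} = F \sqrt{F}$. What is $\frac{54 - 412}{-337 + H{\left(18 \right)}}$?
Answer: $\frac{120646}{107737} + \frac{19332 \sqrt{2}}{107737} \approx 1.3736$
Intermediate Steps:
$H{\left(F \right)} = F^{\frac{3}{2}}$
$\frac{54 - 412}{-337 + H{\left(18 \right)}} = \frac{54 - 412}{-337 + 18^{\frac{3}{2}}} = - \frac{358}{-337 + 54 \sqrt{2}}$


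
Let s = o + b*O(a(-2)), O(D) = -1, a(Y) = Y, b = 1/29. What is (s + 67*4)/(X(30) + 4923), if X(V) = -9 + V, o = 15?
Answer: 4103/71688 ≈ 0.057234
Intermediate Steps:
b = 1/29 ≈ 0.034483
s = 434/29 (s = 15 + (1/29)*(-1) = 15 - 1/29 = 434/29 ≈ 14.966)
(s + 67*4)/(X(30) + 4923) = (434/29 + 67*4)/((-9 + 30) + 4923) = (434/29 + 268)/(21 + 4923) = (8206/29)/4944 = (8206/29)*(1/4944) = 4103/71688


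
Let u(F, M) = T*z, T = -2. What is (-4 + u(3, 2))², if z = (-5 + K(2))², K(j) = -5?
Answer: 41616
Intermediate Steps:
z = 100 (z = (-5 - 5)² = (-10)² = 100)
u(F, M) = -200 (u(F, M) = -2*100 = -200)
(-4 + u(3, 2))² = (-4 - 200)² = (-204)² = 41616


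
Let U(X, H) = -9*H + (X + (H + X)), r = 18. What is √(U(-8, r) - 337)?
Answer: I*√497 ≈ 22.293*I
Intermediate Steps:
U(X, H) = -8*H + 2*X (U(X, H) = -9*H + (H + 2*X) = -8*H + 2*X)
√(U(-8, r) - 337) = √((-8*18 + 2*(-8)) - 337) = √((-144 - 16) - 337) = √(-160 - 337) = √(-497) = I*√497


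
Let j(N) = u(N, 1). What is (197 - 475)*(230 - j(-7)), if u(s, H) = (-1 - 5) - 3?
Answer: -66442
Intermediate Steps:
u(s, H) = -9 (u(s, H) = -6 - 3 = -9)
j(N) = -9
(197 - 475)*(230 - j(-7)) = (197 - 475)*(230 - 1*(-9)) = -278*(230 + 9) = -278*239 = -66442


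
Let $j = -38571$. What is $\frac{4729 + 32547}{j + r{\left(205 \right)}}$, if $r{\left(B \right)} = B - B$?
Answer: $- \frac{37276}{38571} \approx -0.96643$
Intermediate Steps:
$r{\left(B \right)} = 0$
$\frac{4729 + 32547}{j + r{\left(205 \right)}} = \frac{4729 + 32547}{-38571 + 0} = \frac{37276}{-38571} = 37276 \left(- \frac{1}{38571}\right) = - \frac{37276}{38571}$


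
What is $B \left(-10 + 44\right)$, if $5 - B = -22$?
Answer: $918$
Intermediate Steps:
$B = 27$ ($B = 5 - -22 = 5 + 22 = 27$)
$B \left(-10 + 44\right) = 27 \left(-10 + 44\right) = 27 \cdot 34 = 918$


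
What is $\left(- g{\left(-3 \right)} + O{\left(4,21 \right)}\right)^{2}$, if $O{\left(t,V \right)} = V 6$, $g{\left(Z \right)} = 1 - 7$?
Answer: $17424$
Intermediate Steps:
$g{\left(Z \right)} = -6$ ($g{\left(Z \right)} = 1 - 7 = -6$)
$O{\left(t,V \right)} = 6 V$
$\left(- g{\left(-3 \right)} + O{\left(4,21 \right)}\right)^{2} = \left(\left(-1\right) \left(-6\right) + 6 \cdot 21\right)^{2} = \left(6 + 126\right)^{2} = 132^{2} = 17424$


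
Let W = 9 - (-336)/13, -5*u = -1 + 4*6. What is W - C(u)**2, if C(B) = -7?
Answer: -184/13 ≈ -14.154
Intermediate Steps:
u = -23/5 (u = -(-1 + 4*6)/5 = -(-1 + 24)/5 = -1/5*23 = -23/5 ≈ -4.6000)
W = 453/13 (W = 9 - (-336)/13 = 9 - 16*(-21/13) = 9 + 336/13 = 453/13 ≈ 34.846)
W - C(u)**2 = 453/13 - 1*(-7)**2 = 453/13 - 1*49 = 453/13 - 49 = -184/13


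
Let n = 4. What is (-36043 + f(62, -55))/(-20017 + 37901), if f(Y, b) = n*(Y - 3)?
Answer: -35807/17884 ≈ -2.0022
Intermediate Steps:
f(Y, b) = -12 + 4*Y (f(Y, b) = 4*(Y - 3) = 4*(-3 + Y) = -12 + 4*Y)
(-36043 + f(62, -55))/(-20017 + 37901) = (-36043 + (-12 + 4*62))/(-20017 + 37901) = (-36043 + (-12 + 248))/17884 = (-36043 + 236)*(1/17884) = -35807*1/17884 = -35807/17884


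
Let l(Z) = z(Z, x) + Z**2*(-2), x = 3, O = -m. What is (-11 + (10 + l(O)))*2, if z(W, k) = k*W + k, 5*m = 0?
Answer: 4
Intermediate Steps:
m = 0 (m = (1/5)*0 = 0)
O = 0 (O = -1*0 = 0)
z(W, k) = k + W*k (z(W, k) = W*k + k = k + W*k)
l(Z) = 3 - 2*Z**2 + 3*Z (l(Z) = 3*(1 + Z) + Z**2*(-2) = (3 + 3*Z) - 2*Z**2 = 3 - 2*Z**2 + 3*Z)
(-11 + (10 + l(O)))*2 = (-11 + (10 + (3 - 2*0**2 + 3*0)))*2 = (-11 + (10 + (3 - 2*0 + 0)))*2 = (-11 + (10 + (3 + 0 + 0)))*2 = (-11 + (10 + 3))*2 = (-11 + 13)*2 = 2*2 = 4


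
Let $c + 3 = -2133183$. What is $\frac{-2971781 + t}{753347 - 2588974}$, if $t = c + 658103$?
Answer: $\frac{4446864}{1835627} \approx 2.4225$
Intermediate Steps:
$c = -2133186$ ($c = -3 - 2133183 = -2133186$)
$t = -1475083$ ($t = -2133186 + 658103 = -1475083$)
$\frac{-2971781 + t}{753347 - 2588974} = \frac{-2971781 - 1475083}{753347 - 2588974} = - \frac{4446864}{-1835627} = \left(-4446864\right) \left(- \frac{1}{1835627}\right) = \frac{4446864}{1835627}$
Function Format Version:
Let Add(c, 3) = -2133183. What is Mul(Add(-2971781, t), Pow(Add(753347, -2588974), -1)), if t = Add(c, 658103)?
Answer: Rational(4446864, 1835627) ≈ 2.4225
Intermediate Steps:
c = -2133186 (c = Add(-3, -2133183) = -2133186)
t = -1475083 (t = Add(-2133186, 658103) = -1475083)
Mul(Add(-2971781, t), Pow(Add(753347, -2588974), -1)) = Mul(Add(-2971781, -1475083), Pow(Add(753347, -2588974), -1)) = Mul(-4446864, Pow(-1835627, -1)) = Mul(-4446864, Rational(-1, 1835627)) = Rational(4446864, 1835627)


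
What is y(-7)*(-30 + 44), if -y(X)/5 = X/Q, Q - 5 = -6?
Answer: -490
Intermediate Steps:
Q = -1 (Q = 5 - 6 = -1)
y(X) = 5*X (y(X) = -5*X/(-1) = -5*X*(-1) = -(-5)*X = 5*X)
y(-7)*(-30 + 44) = (5*(-7))*(-30 + 44) = -35*14 = -490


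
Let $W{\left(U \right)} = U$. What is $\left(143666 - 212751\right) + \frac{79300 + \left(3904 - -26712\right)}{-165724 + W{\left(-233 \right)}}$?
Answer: $- \frac{11465249261}{165957} \approx -69086.0$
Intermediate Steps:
$\left(143666 - 212751\right) + \frac{79300 + \left(3904 - -26712\right)}{-165724 + W{\left(-233 \right)}} = \left(143666 - 212751\right) + \frac{79300 + \left(3904 - -26712\right)}{-165724 - 233} = -69085 + \frac{79300 + \left(3904 + 26712\right)}{-165957} = -69085 + \left(79300 + 30616\right) \left(- \frac{1}{165957}\right) = -69085 + 109916 \left(- \frac{1}{165957}\right) = -69085 - \frac{109916}{165957} = - \frac{11465249261}{165957}$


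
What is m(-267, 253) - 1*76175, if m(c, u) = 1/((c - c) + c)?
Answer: -20338726/267 ≈ -76175.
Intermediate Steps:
m(c, u) = 1/c (m(c, u) = 1/(0 + c) = 1/c)
m(-267, 253) - 1*76175 = 1/(-267) - 1*76175 = -1/267 - 76175 = -20338726/267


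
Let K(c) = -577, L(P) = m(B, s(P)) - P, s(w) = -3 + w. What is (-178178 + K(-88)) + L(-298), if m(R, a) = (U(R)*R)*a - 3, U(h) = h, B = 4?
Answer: -183276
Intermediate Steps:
m(R, a) = -3 + a*R² (m(R, a) = (R*R)*a - 3 = R²*a - 3 = a*R² - 3 = -3 + a*R²)
L(P) = -51 + 15*P (L(P) = (-3 + (-3 + P)*4²) - P = (-3 + (-3 + P)*16) - P = (-3 + (-48 + 16*P)) - P = (-51 + 16*P) - P = -51 + 15*P)
(-178178 + K(-88)) + L(-298) = (-178178 - 577) + (-51 + 15*(-298)) = -178755 + (-51 - 4470) = -178755 - 4521 = -183276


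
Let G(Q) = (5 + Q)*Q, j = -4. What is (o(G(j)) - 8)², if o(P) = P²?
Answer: 64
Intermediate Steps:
G(Q) = Q*(5 + Q)
(o(G(j)) - 8)² = ((-4*(5 - 4))² - 8)² = ((-4*1)² - 8)² = ((-4)² - 8)² = (16 - 8)² = 8² = 64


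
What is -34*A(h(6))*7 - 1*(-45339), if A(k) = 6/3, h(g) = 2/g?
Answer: 44863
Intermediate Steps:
A(k) = 2 (A(k) = 6*(⅓) = 2)
-34*A(h(6))*7 - 1*(-45339) = -34*2*7 - 1*(-45339) = -68*7 + 45339 = -476 + 45339 = 44863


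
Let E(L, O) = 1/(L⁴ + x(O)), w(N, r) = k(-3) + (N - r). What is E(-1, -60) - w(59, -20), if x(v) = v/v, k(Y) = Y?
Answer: -151/2 ≈ -75.500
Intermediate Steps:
x(v) = 1
w(N, r) = -3 + N - r (w(N, r) = -3 + (N - r) = -3 + N - r)
E(L, O) = 1/(1 + L⁴) (E(L, O) = 1/(L⁴ + 1) = 1/(1 + L⁴))
E(-1, -60) - w(59, -20) = 1/(1 + (-1)⁴) - (-3 + 59 - 1*(-20)) = 1/(1 + 1) - (-3 + 59 + 20) = 1/2 - 1*76 = ½ - 76 = -151/2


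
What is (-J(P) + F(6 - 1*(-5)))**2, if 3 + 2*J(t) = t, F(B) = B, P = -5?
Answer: 225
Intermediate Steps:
J(t) = -3/2 + t/2
(-J(P) + F(6 - 1*(-5)))**2 = (-(-3/2 + (1/2)*(-5)) + (6 - 1*(-5)))**2 = (-(-3/2 - 5/2) + (6 + 5))**2 = (-1*(-4) + 11)**2 = (4 + 11)**2 = 15**2 = 225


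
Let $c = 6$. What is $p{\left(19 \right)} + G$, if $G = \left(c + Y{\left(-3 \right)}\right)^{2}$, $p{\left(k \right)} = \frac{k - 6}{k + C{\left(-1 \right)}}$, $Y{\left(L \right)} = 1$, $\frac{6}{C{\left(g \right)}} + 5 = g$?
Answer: $\frac{895}{18} \approx 49.722$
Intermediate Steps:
$C{\left(g \right)} = \frac{6}{-5 + g}$
$p{\left(k \right)} = \frac{-6 + k}{-1 + k}$ ($p{\left(k \right)} = \frac{k - 6}{k + \frac{6}{-5 - 1}} = \frac{-6 + k}{k + \frac{6}{-6}} = \frac{-6 + k}{k + 6 \left(- \frac{1}{6}\right)} = \frac{-6 + k}{k - 1} = \frac{-6 + k}{-1 + k}$)
$G = 49$ ($G = \left(6 + 1\right)^{2} = 7^{2} = 49$)
$p{\left(19 \right)} + G = \frac{-6 + 19}{-1 + 19} + 49 = \frac{1}{18} \cdot 13 + 49 = \frac{13}{18} + 49 = \frac{895}{18}$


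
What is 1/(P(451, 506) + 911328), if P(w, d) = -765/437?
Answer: 437/398249571 ≈ 1.0973e-6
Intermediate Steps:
P(w, d) = -765/437 (P(w, d) = -765*1/437 = -765/437)
1/(P(451, 506) + 911328) = 1/(-765/437 + 911328) = 1/(398249571/437) = 437/398249571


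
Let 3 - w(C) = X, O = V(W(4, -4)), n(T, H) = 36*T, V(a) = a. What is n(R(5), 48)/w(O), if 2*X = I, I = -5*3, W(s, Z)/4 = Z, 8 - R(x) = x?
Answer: 72/7 ≈ 10.286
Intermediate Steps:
R(x) = 8 - x
W(s, Z) = 4*Z
I = -15
X = -15/2 (X = (1/2)*(-15) = -15/2 ≈ -7.5000)
O = -16 (O = 4*(-4) = -16)
w(C) = 21/2 (w(C) = 3 - 1*(-15/2) = 3 + 15/2 = 21/2)
n(R(5), 48)/w(O) = (36*(8 - 1*5))/(21/2) = (36*(8 - 5))*(2/21) = (36*3)*(2/21) = 108*(2/21) = 72/7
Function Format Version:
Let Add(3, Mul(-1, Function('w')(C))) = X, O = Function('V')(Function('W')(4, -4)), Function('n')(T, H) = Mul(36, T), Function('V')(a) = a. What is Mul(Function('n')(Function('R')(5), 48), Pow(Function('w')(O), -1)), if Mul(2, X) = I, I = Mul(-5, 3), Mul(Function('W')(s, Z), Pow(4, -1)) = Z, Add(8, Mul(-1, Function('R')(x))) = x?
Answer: Rational(72, 7) ≈ 10.286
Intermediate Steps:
Function('R')(x) = Add(8, Mul(-1, x))
Function('W')(s, Z) = Mul(4, Z)
I = -15
X = Rational(-15, 2) (X = Mul(Rational(1, 2), -15) = Rational(-15, 2) ≈ -7.5000)
O = -16 (O = Mul(4, -4) = -16)
Function('w')(C) = Rational(21, 2) (Function('w')(C) = Add(3, Mul(-1, Rational(-15, 2))) = Add(3, Rational(15, 2)) = Rational(21, 2))
Mul(Function('n')(Function('R')(5), 48), Pow(Function('w')(O), -1)) = Mul(Mul(36, Add(8, Mul(-1, 5))), Pow(Rational(21, 2), -1)) = Mul(Mul(36, Add(8, -5)), Rational(2, 21)) = Mul(Mul(36, 3), Rational(2, 21)) = Mul(108, Rational(2, 21)) = Rational(72, 7)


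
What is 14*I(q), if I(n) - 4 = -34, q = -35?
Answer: -420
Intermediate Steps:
I(n) = -30 (I(n) = 4 - 34 = -30)
14*I(q) = 14*(-30) = -420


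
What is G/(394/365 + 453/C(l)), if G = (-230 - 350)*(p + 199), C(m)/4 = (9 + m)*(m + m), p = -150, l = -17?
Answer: -11286150400/594017 ≈ -19000.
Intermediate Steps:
C(m) = 8*m*(9 + m) (C(m) = 4*((9 + m)*(m + m)) = 4*((9 + m)*(2*m)) = 4*(2*m*(9 + m)) = 8*m*(9 + m))
G = -28420 (G = (-230 - 350)*(-150 + 199) = -580*49 = -28420)
G/(394/365 + 453/C(l)) = -28420/(394/365 + 453/((8*(-17)*(9 - 17)))) = -28420/(394*(1/365) + 453/((8*(-17)*(-8)))) = -28420/(394/365 + 453/1088) = -28420/594017/397120 = -28420*397120/594017 = -11286150400/594017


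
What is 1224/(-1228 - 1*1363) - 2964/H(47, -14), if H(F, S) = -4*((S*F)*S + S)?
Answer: -3112807/7944006 ≈ -0.39184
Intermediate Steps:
H(F, S) = -4*S - 4*F*S² (H(F, S) = -4*((F*S)*S + S) = -4*(F*S² + S) = -4*(S + F*S²) = -4*S - 4*F*S²)
1224/(-1228 - 1*1363) - 2964/H(47, -14) = 1224/(-1228 - 1*1363) - 2964*1/(56*(1 + 47*(-14))) = 1224/(-1228 - 1363) - 2964*1/(56*(1 - 658)) = 1224/(-2591) - 2964/((-4*(-14)*(-657))) = 1224*(-1/2591) - 2964/(-36792) = -1224/2591 - 2964*(-1/36792) = -1224/2591 + 247/3066 = -3112807/7944006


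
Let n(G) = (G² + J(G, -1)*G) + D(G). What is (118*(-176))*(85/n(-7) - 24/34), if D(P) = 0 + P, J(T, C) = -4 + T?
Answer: -20768/119 ≈ -174.52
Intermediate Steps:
D(P) = P
n(G) = G + G² + G*(-4 + G) (n(G) = (G² + (-4 + G)*G) + G = (G² + G*(-4 + G)) + G = G + G² + G*(-4 + G))
(118*(-176))*(85/n(-7) - 24/34) = (118*(-176))*(85/((-7*(-3 + 2*(-7)))) - 24/34) = -20768*(85/((-7*(-3 - 14))) - 24*1/34) = -20768*(85/((-7*(-17))) - 12/17) = -20768*(85/119 - 12/17) = -20768*(85*(1/119) - 12/17) = -20768*(5/7 - 12/17) = -20768*1/119 = -20768/119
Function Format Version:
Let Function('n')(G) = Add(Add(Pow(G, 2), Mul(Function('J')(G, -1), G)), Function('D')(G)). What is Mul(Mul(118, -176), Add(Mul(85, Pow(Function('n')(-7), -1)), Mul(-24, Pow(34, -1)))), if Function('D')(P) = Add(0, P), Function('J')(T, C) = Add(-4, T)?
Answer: Rational(-20768, 119) ≈ -174.52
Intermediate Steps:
Function('D')(P) = P
Function('n')(G) = Add(G, Pow(G, 2), Mul(G, Add(-4, G))) (Function('n')(G) = Add(Add(Pow(G, 2), Mul(Add(-4, G), G)), G) = Add(Add(Pow(G, 2), Mul(G, Add(-4, G))), G) = Add(G, Pow(G, 2), Mul(G, Add(-4, G))))
Mul(Mul(118, -176), Add(Mul(85, Pow(Function('n')(-7), -1)), Mul(-24, Pow(34, -1)))) = Mul(Mul(118, -176), Add(Mul(85, Pow(Mul(-7, Add(-3, Mul(2, -7))), -1)), Mul(-24, Pow(34, -1)))) = Mul(-20768, Add(Mul(85, Pow(Mul(-7, Add(-3, -14)), -1)), Mul(-24, Rational(1, 34)))) = Mul(-20768, Add(Mul(85, Pow(Mul(-7, -17), -1)), Rational(-12, 17))) = Mul(-20768, Add(Mul(85, Pow(119, -1)), Rational(-12, 17))) = Mul(-20768, Add(Mul(85, Rational(1, 119)), Rational(-12, 17))) = Mul(-20768, Add(Rational(5, 7), Rational(-12, 17))) = Mul(-20768, Rational(1, 119)) = Rational(-20768, 119)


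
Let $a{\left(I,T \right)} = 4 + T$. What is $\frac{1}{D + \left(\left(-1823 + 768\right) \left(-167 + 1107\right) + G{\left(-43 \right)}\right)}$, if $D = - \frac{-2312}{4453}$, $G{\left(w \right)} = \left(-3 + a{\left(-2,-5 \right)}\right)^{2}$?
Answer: $- \frac{4453}{4415966540} \approx -1.0084 \cdot 10^{-6}$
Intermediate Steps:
$G{\left(w \right)} = 16$ ($G{\left(w \right)} = \left(-3 + \left(4 - 5\right)\right)^{2} = \left(-3 - 1\right)^{2} = \left(-4\right)^{2} = 16$)
$D = \frac{2312}{4453}$ ($D = - \frac{-2312}{4453} = \left(-1\right) \left(- \frac{2312}{4453}\right) = \frac{2312}{4453} \approx 0.5192$)
$\frac{1}{D + \left(\left(-1823 + 768\right) \left(-167 + 1107\right) + G{\left(-43 \right)}\right)} = \frac{1}{\frac{2312}{4453} + \left(\left(-1823 + 768\right) \left(-167 + 1107\right) + 16\right)} = \frac{1}{\frac{2312}{4453} + \left(\left(-1055\right) 940 + 16\right)} = \frac{1}{\frac{2312}{4453} + \left(-991700 + 16\right)} = \frac{1}{\frac{2312}{4453} - 991684} = \frac{1}{- \frac{4415966540}{4453}} = - \frac{4453}{4415966540}$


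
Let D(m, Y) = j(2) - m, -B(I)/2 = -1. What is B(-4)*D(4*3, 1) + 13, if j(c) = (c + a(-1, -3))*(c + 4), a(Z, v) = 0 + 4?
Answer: 61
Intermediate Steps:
a(Z, v) = 4
j(c) = (4 + c)² (j(c) = (c + 4)*(c + 4) = (4 + c)*(4 + c) = (4 + c)²)
B(I) = 2 (B(I) = -2*(-1) = 2)
D(m, Y) = 36 - m (D(m, Y) = (16 + 2² + 8*2) - m = (16 + 4 + 16) - m = 36 - m)
B(-4)*D(4*3, 1) + 13 = 2*(36 - 4*3) + 13 = 2*(36 - 1*12) + 13 = 2*(36 - 12) + 13 = 2*24 + 13 = 48 + 13 = 61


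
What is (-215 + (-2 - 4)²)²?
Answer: 32041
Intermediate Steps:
(-215 + (-2 - 4)²)² = (-215 + (-6)²)² = (-215 + 36)² = (-179)² = 32041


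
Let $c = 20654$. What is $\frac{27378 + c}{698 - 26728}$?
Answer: $- \frac{1264}{685} \approx -1.8453$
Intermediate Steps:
$\frac{27378 + c}{698 - 26728} = \frac{27378 + 20654}{698 - 26728} = \frac{48032}{-26030} = 48032 \left(- \frac{1}{26030}\right) = - \frac{1264}{685}$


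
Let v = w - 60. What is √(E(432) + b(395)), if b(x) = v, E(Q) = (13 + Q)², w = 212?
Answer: √198177 ≈ 445.17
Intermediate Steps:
v = 152 (v = 212 - 60 = 152)
b(x) = 152
√(E(432) + b(395)) = √((13 + 432)² + 152) = √(445² + 152) = √(198025 + 152) = √198177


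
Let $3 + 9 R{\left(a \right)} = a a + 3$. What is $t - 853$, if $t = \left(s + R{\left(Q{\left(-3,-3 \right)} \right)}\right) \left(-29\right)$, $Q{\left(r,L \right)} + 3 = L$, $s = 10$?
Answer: $-1259$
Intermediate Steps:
$Q{\left(r,L \right)} = -3 + L$
$R{\left(a \right)} = \frac{a^{2}}{9}$ ($R{\left(a \right)} = - \frac{1}{3} + \frac{a a + 3}{9} = - \frac{1}{3} + \frac{a^{2} + 3}{9} = - \frac{1}{3} + \frac{3 + a^{2}}{9} = - \frac{1}{3} + \left(\frac{1}{3} + \frac{a^{2}}{9}\right) = \frac{a^{2}}{9}$)
$t = -406$ ($t = \left(10 + \frac{\left(-3 - 3\right)^{2}}{9}\right) \left(-29\right) = \left(10 + \frac{\left(-6\right)^{2}}{9}\right) \left(-29\right) = \left(10 + \frac{1}{9} \cdot 36\right) \left(-29\right) = \left(10 + 4\right) \left(-29\right) = 14 \left(-29\right) = -406$)
$t - 853 = -406 - 853 = -1259$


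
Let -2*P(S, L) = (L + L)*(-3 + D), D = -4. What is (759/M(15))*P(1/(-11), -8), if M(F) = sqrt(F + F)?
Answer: -7084*sqrt(30)/5 ≈ -7760.1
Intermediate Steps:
P(S, L) = 7*L (P(S, L) = -(L + L)*(-3 - 4)/2 = -2*L*(-7)/2 = -(-7)*L = 7*L)
M(F) = sqrt(2)*sqrt(F) (M(F) = sqrt(2*F) = sqrt(2)*sqrt(F))
(759/M(15))*P(1/(-11), -8) = (759/((sqrt(2)*sqrt(15))))*(7*(-8)) = (759/(sqrt(30)))*(-56) = (759*(sqrt(30)/30))*(-56) = (253*sqrt(30)/10)*(-56) = -7084*sqrt(30)/5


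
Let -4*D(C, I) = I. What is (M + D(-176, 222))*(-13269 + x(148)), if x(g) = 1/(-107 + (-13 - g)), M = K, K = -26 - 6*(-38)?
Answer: -1041935249/536 ≈ -1.9439e+6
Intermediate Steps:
D(C, I) = -I/4
K = 202 (K = -26 + 228 = 202)
M = 202
x(g) = 1/(-120 - g)
(M + D(-176, 222))*(-13269 + x(148)) = (202 - ¼*222)*(-13269 - 1/(120 + 148)) = (202 - 111/2)*(-13269 - 1/268) = 293*(-13269 - 1*1/268)/2 = 293*(-13269 - 1/268)/2 = (293/2)*(-3556093/268) = -1041935249/536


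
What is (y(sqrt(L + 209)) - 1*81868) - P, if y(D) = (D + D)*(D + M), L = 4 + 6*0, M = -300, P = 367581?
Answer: -449023 - 600*sqrt(213) ≈ -4.5778e+5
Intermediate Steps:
L = 4 (L = 4 + 0 = 4)
y(D) = 2*D*(-300 + D) (y(D) = (D + D)*(D - 300) = (2*D)*(-300 + D) = 2*D*(-300 + D))
(y(sqrt(L + 209)) - 1*81868) - P = (2*sqrt(4 + 209)*(-300 + sqrt(4 + 209)) - 1*81868) - 1*367581 = (2*sqrt(213)*(-300 + sqrt(213)) - 81868) - 367581 = (-81868 + 2*sqrt(213)*(-300 + sqrt(213))) - 367581 = -449449 + 2*sqrt(213)*(-300 + sqrt(213))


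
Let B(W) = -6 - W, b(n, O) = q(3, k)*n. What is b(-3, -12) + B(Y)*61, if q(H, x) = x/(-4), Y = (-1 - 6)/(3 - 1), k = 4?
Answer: -299/2 ≈ -149.50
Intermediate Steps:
Y = -7/2 ≈ -3.5000
q(H, x) = -x/4 (q(H, x) = x*(-¼) = -x/4)
b(n, O) = -n (b(n, O) = (-¼*4)*n = -n)
b(-3, -12) + B(Y)*61 = -1*(-3) + (-6 - 1*(-7/2))*61 = 3 + (-6 + 7/2)*61 = 3 - 5/2*61 = 3 - 305/2 = -299/2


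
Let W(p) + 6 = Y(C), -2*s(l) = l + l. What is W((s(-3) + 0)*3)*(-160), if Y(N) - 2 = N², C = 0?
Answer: 640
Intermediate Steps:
Y(N) = 2 + N²
s(l) = -l (s(l) = -(l + l)/2 = -l)
W(p) = -4 (W(p) = -6 + (2 + 0²) = -6 + (2 + 0) = -6 + 2 = -4)
W((s(-3) + 0)*3)*(-160) = -4*(-160) = 640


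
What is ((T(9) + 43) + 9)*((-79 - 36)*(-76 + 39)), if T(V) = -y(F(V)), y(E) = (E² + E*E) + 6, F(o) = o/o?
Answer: 187220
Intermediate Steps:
F(o) = 1
y(E) = 6 + 2*E² (y(E) = (E² + E²) + 6 = 2*E² + 6 = 6 + 2*E²)
T(V) = -8 (T(V) = -(6 + 2*1²) = -(6 + 2*1) = -(6 + 2) = -1*8 = -8)
((T(9) + 43) + 9)*((-79 - 36)*(-76 + 39)) = ((-8 + 43) + 9)*((-79 - 36)*(-76 + 39)) = (35 + 9)*(-115*(-37)) = 44*4255 = 187220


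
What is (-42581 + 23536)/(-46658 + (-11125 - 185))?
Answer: 19045/57968 ≈ 0.32854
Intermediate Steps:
(-42581 + 23536)/(-46658 + (-11125 - 185)) = -19045/(-46658 - 11310) = -19045/(-57968) = -19045*(-1/57968) = 19045/57968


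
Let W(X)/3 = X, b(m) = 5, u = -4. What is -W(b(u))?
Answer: -15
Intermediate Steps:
W(X) = 3*X
-W(b(u)) = -3*5 = -1*15 = -15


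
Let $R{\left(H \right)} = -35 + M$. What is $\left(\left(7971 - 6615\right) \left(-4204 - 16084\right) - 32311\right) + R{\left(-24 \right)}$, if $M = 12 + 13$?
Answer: $-27542849$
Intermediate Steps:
$M = 25$
$R{\left(H \right)} = -10$ ($R{\left(H \right)} = -35 + 25 = -10$)
$\left(\left(7971 - 6615\right) \left(-4204 - 16084\right) - 32311\right) + R{\left(-24 \right)} = \left(\left(7971 - 6615\right) \left(-4204 - 16084\right) - 32311\right) - 10 = \left(1356 \left(-20288\right) - 32311\right) - 10 = \left(-27510528 - 32311\right) - 10 = -27542839 - 10 = -27542849$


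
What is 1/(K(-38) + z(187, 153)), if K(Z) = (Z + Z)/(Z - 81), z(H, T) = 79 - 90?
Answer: -119/1233 ≈ -0.096513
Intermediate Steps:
z(H, T) = -11
K(Z) = 2*Z/(-81 + Z) (K(Z) = (2*Z)/(-81 + Z) = 2*Z/(-81 + Z))
1/(K(-38) + z(187, 153)) = 1/(2*(-38)/(-81 - 38) - 11) = 1/(2*(-38)/(-119) - 11) = 1/(2*(-38)*(-1/119) - 11) = 1/(76/119 - 11) = 1/(-1233/119) = -119/1233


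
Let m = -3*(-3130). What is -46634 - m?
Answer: -56024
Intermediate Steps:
m = 9390
-46634 - m = -46634 - 1*9390 = -46634 - 9390 = -56024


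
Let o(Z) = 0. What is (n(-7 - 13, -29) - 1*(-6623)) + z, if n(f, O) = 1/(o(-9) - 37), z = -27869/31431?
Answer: 7701135397/1162947 ≈ 6622.1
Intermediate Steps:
z = -27869/31431 (z = -27869*1/31431 = -27869/31431 ≈ -0.88667)
n(f, O) = -1/37 (n(f, O) = 1/(0 - 37) = 1/(-37) = -1/37)
(n(-7 - 13, -29) - 1*(-6623)) + z = (-1/37 - 1*(-6623)) - 27869/31431 = (-1/37 + 6623) - 27869/31431 = 245050/37 - 27869/31431 = 7701135397/1162947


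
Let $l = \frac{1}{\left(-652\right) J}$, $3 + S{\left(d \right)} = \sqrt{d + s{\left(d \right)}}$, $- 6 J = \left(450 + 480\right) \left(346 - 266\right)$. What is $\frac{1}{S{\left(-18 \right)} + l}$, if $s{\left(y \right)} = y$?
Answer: $- \frac{196091965035200}{2941379548291201} - \frac{392183946240000 i}{2941379548291201} \approx -0.066667 - 0.13333 i$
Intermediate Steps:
$J = -12400$ ($J = - \frac{\left(450 + 480\right) \left(346 - 266\right)}{6} = - \frac{930 \cdot 80}{6} = \left(- \frac{1}{6}\right) 74400 = -12400$)
$S{\left(d \right)} = -3 + \sqrt{2} \sqrt{d}$ ($S{\left(d \right)} = -3 + \sqrt{d + d} = -3 + \sqrt{2 d} = -3 + \sqrt{2} \sqrt{d}$)
$l = \frac{1}{8084800}$ ($l = \frac{1}{\left(-652\right) \left(-12400\right)} = \left(- \frac{1}{652}\right) \left(- \frac{1}{12400}\right) = \frac{1}{8084800} \approx 1.2369 \cdot 10^{-7}$)
$\frac{1}{S{\left(-18 \right)} + l} = \frac{1}{\left(-3 + \sqrt{2} \sqrt{-18}\right) + \frac{1}{8084800}} = \frac{1}{\left(-3 + \sqrt{2} \cdot 3 i \sqrt{2}\right) + \frac{1}{8084800}} = \frac{1}{\left(-3 + 6 i\right) + \frac{1}{8084800}} = \frac{1}{- \frac{24254399}{8084800} + 6 i} = \frac{65363991040000 \left(- \frac{24254399}{8084800} - 6 i\right)}{2941379548291201}$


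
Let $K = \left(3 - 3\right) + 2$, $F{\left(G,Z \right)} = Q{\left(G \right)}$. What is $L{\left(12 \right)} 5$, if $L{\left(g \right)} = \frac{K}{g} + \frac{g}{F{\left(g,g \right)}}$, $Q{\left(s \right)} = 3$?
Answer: $\frac{125}{6} \approx 20.833$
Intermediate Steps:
$F{\left(G,Z \right)} = 3$
$K = 2$ ($K = 0 + 2 = 2$)
$L{\left(g \right)} = \frac{2}{g} + \frac{g}{3}$
$L{\left(12 \right)} 5 = \left(\frac{2}{12} + \frac{1}{3} \cdot 12\right) 5 = \left(2 \cdot \frac{1}{12} + 4\right) 5 = \left(\frac{1}{6} + 4\right) 5 = \frac{25}{6} \cdot 5 = \frac{125}{6}$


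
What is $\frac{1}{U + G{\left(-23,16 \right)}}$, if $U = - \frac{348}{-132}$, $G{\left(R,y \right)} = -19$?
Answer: $- \frac{11}{180} \approx -0.061111$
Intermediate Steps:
$U = \frac{29}{11}$ ($U = \left(-348\right) \left(- \frac{1}{132}\right) = \frac{29}{11} \approx 2.6364$)
$\frac{1}{U + G{\left(-23,16 \right)}} = \frac{1}{\frac{29}{11} - 19} = \frac{1}{- \frac{180}{11}} = - \frac{11}{180}$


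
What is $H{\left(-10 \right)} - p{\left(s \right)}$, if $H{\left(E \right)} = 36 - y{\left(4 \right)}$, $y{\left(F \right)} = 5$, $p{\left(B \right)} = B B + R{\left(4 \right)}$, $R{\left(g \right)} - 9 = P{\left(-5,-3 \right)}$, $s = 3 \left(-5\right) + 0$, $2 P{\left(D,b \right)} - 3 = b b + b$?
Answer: $- \frac{415}{2} \approx -207.5$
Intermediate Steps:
$P{\left(D,b \right)} = \frac{3}{2} + \frac{b}{2} + \frac{b^{2}}{2}$ ($P{\left(D,b \right)} = \frac{3}{2} + \frac{b b + b}{2} = \frac{3}{2} + \frac{b^{2} + b}{2} = \frac{3}{2} + \frac{b + b^{2}}{2} = \frac{3}{2} + \left(\frac{b}{2} + \frac{b^{2}}{2}\right) = \frac{3}{2} + \frac{b}{2} + \frac{b^{2}}{2}$)
$s = -15$ ($s = -15 + 0 = -15$)
$R{\left(g \right)} = \frac{27}{2}$ ($R{\left(g \right)} = 9 + \left(\frac{3}{2} + \frac{1}{2} \left(-3\right) + \frac{\left(-3\right)^{2}}{2}\right) = 9 + \left(\frac{3}{2} - \frac{3}{2} + \frac{1}{2} \cdot 9\right) = 9 + \left(\frac{3}{2} - \frac{3}{2} + \frac{9}{2}\right) = 9 + \frac{9}{2} = \frac{27}{2}$)
$p{\left(B \right)} = \frac{27}{2} + B^{2}$ ($p{\left(B \right)} = B B + \frac{27}{2} = B^{2} + \frac{27}{2} = \frac{27}{2} + B^{2}$)
$H{\left(E \right)} = 31$ ($H{\left(E \right)} = 36 - 5 = 31$)
$H{\left(-10 \right)} - p{\left(s \right)} = 31 - \left(\frac{27}{2} + \left(-15\right)^{2}\right) = 31 - \left(\frac{27}{2} + 225\right) = 31 - \frac{477}{2} = - \frac{415}{2}$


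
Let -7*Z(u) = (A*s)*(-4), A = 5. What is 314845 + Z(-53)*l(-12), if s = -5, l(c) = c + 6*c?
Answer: 316045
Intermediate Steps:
l(c) = 7*c
Z(u) = -100/7 (Z(u) = -5*(-5)*(-4)/7 = -(-25)*(-4)/7 = -1/7*100 = -100/7)
314845 + Z(-53)*l(-12) = 314845 - 100*(-12) = 314845 - 100/7*(-84) = 314845 + 1200 = 316045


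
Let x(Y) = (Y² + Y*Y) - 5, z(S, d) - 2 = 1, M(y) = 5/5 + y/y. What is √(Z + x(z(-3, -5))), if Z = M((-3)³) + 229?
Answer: 2*√61 ≈ 15.620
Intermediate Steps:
M(y) = 2 (M(y) = 5*(⅕) + 1 = 1 + 1 = 2)
z(S, d) = 3 (z(S, d) = 2 + 1 = 3)
Z = 231 (Z = 2 + 229 = 231)
x(Y) = -5 + 2*Y² (x(Y) = (Y² + Y²) - 5 = 2*Y² - 5 = -5 + 2*Y²)
√(Z + x(z(-3, -5))) = √(231 + (-5 + 2*3²)) = √(231 + (-5 + 2*9)) = √(231 + (-5 + 18)) = √(231 + 13) = √244 = 2*√61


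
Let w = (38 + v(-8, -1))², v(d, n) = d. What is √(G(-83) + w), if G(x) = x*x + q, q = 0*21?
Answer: √7789 ≈ 88.255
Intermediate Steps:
q = 0
G(x) = x² (G(x) = x*x + 0 = x² + 0 = x²)
w = 900 (w = (38 - 8)² = 30² = 900)
√(G(-83) + w) = √((-83)² + 900) = √(6889 + 900) = √7789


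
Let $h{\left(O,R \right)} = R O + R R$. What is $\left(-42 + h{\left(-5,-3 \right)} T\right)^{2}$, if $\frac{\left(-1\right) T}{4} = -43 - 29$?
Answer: $47196900$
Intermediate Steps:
$T = 288$ ($T = - 4 \left(-43 - 29\right) = \left(-4\right) \left(-72\right) = 288$)
$h{\left(O,R \right)} = R^{2} + O R$ ($h{\left(O,R \right)} = O R + R^{2} = R^{2} + O R$)
$\left(-42 + h{\left(-5,-3 \right)} T\right)^{2} = \left(-42 + - 3 \left(-5 - 3\right) 288\right)^{2} = \left(-42 + \left(-3\right) \left(-8\right) 288\right)^{2} = \left(-42 + 24 \cdot 288\right)^{2} = \left(-42 + 6912\right)^{2} = 6870^{2} = 47196900$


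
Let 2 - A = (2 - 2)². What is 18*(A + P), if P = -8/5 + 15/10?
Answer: 171/5 ≈ 34.200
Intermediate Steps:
P = -⅒ (P = -8*⅕ + 15*(⅒) = -8/5 + 3/2 = -⅒ ≈ -0.10000)
A = 2 (A = 2 - (2 - 2)² = 2 - 1*0² = 2 - 1*0 = 2 + 0 = 2)
18*(A + P) = 18*(2 - ⅒) = 18*(19/10) = 171/5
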